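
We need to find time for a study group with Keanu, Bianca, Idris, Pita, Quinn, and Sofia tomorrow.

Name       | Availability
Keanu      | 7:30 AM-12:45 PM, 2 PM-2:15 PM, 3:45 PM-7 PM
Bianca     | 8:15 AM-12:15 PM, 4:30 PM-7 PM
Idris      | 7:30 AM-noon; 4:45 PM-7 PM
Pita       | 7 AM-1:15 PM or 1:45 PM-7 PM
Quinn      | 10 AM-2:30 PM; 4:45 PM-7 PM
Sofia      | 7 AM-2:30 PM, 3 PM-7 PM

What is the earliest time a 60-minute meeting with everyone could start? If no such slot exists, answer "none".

10:00

Keanu ∩ Bianca: 08:15-12:15, 16:30-19:00.
Keanu ∩ Bianca ∩ Idris: 08:15-12:00, 16:45-19:00.
Keanu ∩ Bianca ∩ Idris ∩ Pita: 08:15-12:00, 16:45-19:00.
Keanu ∩ Bianca ∩ Idris ∩ Pita ∩ Quinn: 10:00-12:00, 16:45-19:00.
Keanu ∩ Bianca ∩ Idris ∩ Pita ∩ Quinn ∩ Sofia: 10:00-12:00, 16:45-19:00.
The first common window of at least 60 minutes is 10:00-12:00, so the earliest start is 10:00.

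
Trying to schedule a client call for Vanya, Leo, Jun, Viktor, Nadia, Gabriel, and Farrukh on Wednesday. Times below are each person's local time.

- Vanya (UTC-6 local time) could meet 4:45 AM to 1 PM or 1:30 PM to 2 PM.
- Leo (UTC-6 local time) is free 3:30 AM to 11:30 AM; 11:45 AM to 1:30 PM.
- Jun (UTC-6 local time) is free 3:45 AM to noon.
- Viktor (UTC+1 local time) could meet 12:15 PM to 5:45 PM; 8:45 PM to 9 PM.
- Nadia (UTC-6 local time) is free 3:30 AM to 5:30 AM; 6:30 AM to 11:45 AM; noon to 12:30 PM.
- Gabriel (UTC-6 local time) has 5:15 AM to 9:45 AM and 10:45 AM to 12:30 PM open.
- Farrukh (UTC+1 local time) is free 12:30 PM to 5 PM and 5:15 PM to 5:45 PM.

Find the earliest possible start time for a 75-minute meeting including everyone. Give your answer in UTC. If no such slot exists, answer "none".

12:30

Vanya in UTC: 10:45-19:00, 19:30-20:00 (add 6h to convert from UTC-6).
Leo in UTC: 09:30-17:30, 17:45-19:30 (add 6h to convert from UTC-6).
Jun in UTC: 09:45-18:00 (add 6h to convert from UTC-6).
Viktor in UTC: 11:15-16:45, 19:45-20:00 (subtract 1h to convert from UTC+1).
Nadia in UTC: 09:30-11:30, 12:30-17:45, 18:00-18:30 (add 6h to convert from UTC-6).
Gabriel in UTC: 11:15-15:45, 16:45-18:30 (add 6h to convert from UTC-6).
Farrukh in UTC: 11:30-16:00, 16:15-16:45 (subtract 1h to convert from UTC+1).
Vanya ∩ Leo: 10:45-17:30, 17:45-19:00.
Vanya ∩ Leo ∩ Jun: 10:45-17:30, 17:45-18:00.
Vanya ∩ Leo ∩ Jun ∩ Viktor: 11:15-16:45.
Vanya ∩ Leo ∩ Jun ∩ Viktor ∩ Nadia: 11:15-11:30, 12:30-16:45.
Vanya ∩ Leo ∩ Jun ∩ Viktor ∩ Nadia ∩ Gabriel: 11:15-11:30, 12:30-15:45.
Vanya ∩ Leo ∩ Jun ∩ Viktor ∩ Nadia ∩ Gabriel ∩ Farrukh: 12:30-15:45.
The first common window of at least 75 minutes is 12:30-15:45, so the earliest start is 12:30.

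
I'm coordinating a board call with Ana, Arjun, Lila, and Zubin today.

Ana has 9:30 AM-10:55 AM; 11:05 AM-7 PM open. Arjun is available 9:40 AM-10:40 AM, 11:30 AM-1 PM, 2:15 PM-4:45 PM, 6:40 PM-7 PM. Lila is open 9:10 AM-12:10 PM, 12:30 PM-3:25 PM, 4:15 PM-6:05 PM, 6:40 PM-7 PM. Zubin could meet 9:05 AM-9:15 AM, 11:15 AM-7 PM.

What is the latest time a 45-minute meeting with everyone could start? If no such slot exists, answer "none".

14:40

Ana ∩ Arjun: 09:40-10:40, 11:30-13:00, 14:15-16:45, 18:40-19:00.
Ana ∩ Arjun ∩ Lila: 09:40-10:40, 11:30-12:10, 12:30-13:00, 14:15-15:25, 16:15-16:45, 18:40-19:00.
Ana ∩ Arjun ∩ Lila ∩ Zubin: 11:30-12:10, 12:30-13:00, 14:15-15:25, 16:15-16:45, 18:40-19:00.
The last common window of at least 45 minutes is 14:15-15:25; a 45-minute meeting can start as late as 14:40 and still end by 15:25.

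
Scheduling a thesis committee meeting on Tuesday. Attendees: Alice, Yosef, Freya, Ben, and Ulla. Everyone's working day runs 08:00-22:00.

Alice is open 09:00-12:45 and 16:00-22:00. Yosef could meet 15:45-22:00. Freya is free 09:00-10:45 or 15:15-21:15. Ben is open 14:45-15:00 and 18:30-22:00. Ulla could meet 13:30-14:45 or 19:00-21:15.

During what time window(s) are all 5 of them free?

Alice ∩ Yosef: 16:00-22:00.
Alice ∩ Yosef ∩ Freya: 16:00-21:15.
Alice ∩ Yosef ∩ Freya ∩ Ben: 18:30-21:15.
Alice ∩ Yosef ∩ Freya ∩ Ben ∩ Ulla: 19:00-21:15.

19:00-21:15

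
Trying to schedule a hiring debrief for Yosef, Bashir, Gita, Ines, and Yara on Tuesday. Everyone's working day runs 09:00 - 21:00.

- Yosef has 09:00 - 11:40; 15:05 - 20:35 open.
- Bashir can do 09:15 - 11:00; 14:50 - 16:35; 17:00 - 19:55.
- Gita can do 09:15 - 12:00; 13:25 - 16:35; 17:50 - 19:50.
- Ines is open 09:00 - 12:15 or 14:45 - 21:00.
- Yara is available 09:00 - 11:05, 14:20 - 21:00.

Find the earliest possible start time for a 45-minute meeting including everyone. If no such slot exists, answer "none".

Yosef ∩ Bashir: 09:15-11:00, 15:05-16:35, 17:00-19:55.
Yosef ∩ Bashir ∩ Gita: 09:15-11:00, 15:05-16:35, 17:50-19:50.
Yosef ∩ Bashir ∩ Gita ∩ Ines: 09:15-11:00, 15:05-16:35, 17:50-19:50.
Yosef ∩ Bashir ∩ Gita ∩ Ines ∩ Yara: 09:15-11:00, 15:05-16:35, 17:50-19:50.
So the common availability across everyone is 09:15-11:00, 15:05-16:35, 17:50-19:50.
The first common window of at least 45 minutes is 09:15-11:00, so the earliest start is 09:15.

09:15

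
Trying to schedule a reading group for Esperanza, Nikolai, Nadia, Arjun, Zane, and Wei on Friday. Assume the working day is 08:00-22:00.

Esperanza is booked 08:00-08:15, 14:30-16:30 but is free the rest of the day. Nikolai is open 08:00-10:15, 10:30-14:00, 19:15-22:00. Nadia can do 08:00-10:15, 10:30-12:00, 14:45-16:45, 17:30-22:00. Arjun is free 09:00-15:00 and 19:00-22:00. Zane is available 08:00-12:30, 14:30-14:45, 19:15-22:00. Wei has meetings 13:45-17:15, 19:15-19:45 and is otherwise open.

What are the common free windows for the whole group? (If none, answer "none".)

09:00-10:15, 10:30-12:00, 19:45-22:00

Esperanza free: 08:15-14:30, 16:30-22:00 (invert busy blocks within the working day).
Nikolai free: 08:00-10:15, 10:30-14:00, 19:15-22:00.
Nadia free: 08:00-10:15, 10:30-12:00, 14:45-16:45, 17:30-22:00.
Arjun free: 09:00-15:00, 19:00-22:00.
Zane free: 08:00-12:30, 14:30-14:45, 19:15-22:00.
Wei free: 08:00-13:45, 17:15-19:15, 19:45-22:00 (invert busy blocks within the working day).
Esperanza ∩ Nikolai: 08:15-10:15, 10:30-14:00, 19:15-22:00.
Esperanza ∩ Nikolai ∩ Nadia: 08:15-10:15, 10:30-12:00, 19:15-22:00.
Esperanza ∩ Nikolai ∩ Nadia ∩ Arjun: 09:00-10:15, 10:30-12:00, 19:15-22:00.
Esperanza ∩ Nikolai ∩ Nadia ∩ Arjun ∩ Zane: 09:00-10:15, 10:30-12:00, 19:15-22:00.
Esperanza ∩ Nikolai ∩ Nadia ∩ Arjun ∩ Zane ∩ Wei: 09:00-10:15, 10:30-12:00, 19:45-22:00.
Those are the intersection windows.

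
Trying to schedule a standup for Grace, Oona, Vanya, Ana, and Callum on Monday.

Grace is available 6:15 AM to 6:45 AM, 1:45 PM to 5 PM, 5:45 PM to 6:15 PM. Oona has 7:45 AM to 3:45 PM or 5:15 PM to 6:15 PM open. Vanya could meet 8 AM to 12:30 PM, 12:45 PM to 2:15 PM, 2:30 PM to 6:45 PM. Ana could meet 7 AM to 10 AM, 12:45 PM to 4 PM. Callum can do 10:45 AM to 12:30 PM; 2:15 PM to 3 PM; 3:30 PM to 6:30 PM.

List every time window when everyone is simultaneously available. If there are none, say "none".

Grace ∩ Oona: 13:45-15:45, 17:45-18:15.
Grace ∩ Oona ∩ Vanya: 13:45-14:15, 14:30-15:45, 17:45-18:15.
Grace ∩ Oona ∩ Vanya ∩ Ana: 13:45-14:15, 14:30-15:45.
Grace ∩ Oona ∩ Vanya ∩ Ana ∩ Callum: 14:30-15:00, 15:30-15:45.

14:30-15:00, 15:30-15:45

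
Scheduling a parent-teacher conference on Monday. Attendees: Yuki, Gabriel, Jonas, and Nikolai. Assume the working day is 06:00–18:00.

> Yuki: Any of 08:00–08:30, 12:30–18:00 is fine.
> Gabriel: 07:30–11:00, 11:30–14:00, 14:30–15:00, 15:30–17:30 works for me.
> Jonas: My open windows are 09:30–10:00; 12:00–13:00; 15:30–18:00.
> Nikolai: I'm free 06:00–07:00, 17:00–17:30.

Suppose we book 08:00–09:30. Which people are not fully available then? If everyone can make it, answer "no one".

Yuki: not fully free for 08:00-09:30. Gabriel: free for 08:00-09:30. Jonas: not fully free for 08:00-09:30. Nikolai: not fully free for 08:00-09:30.

Jonas, Nikolai, Yuki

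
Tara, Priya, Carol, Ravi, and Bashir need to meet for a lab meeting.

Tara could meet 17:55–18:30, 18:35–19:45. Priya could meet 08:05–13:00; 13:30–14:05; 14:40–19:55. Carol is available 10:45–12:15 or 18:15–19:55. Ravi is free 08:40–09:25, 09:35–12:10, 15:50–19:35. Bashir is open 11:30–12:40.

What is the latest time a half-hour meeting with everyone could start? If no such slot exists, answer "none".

Tara ∩ Priya: 17:55-18:30, 18:35-19:45.
Tara ∩ Priya ∩ Carol: 18:15-18:30, 18:35-19:45.
Tara ∩ Priya ∩ Carol ∩ Ravi: 18:15-18:30, 18:35-19:35.
Tara ∩ Priya ∩ Carol ∩ Ravi ∩ Bashir: ∅.
There is no time when everyone is free.
No common window is at least 30 minutes long.

none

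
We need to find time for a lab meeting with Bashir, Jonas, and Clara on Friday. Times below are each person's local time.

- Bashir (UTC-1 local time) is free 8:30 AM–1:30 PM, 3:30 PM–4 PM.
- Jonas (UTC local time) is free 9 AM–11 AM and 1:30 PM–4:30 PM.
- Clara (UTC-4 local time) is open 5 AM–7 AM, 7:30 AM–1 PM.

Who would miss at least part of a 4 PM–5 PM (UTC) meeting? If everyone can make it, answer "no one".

Bashir in UTC: 09:30-14:30, 16:30-17:00 (add 1h to convert from UTC-1).
Jonas in UTC: 09:00-11:00, 13:30-16:30.
Clara in UTC: 09:00-11:00, 11:30-17:00 (add 4h to convert from UTC-4).
Bashir: not fully free for 16:00-17:00. Jonas: not fully free for 16:00-17:00. Clara: free for 16:00-17:00.

Bashir, Jonas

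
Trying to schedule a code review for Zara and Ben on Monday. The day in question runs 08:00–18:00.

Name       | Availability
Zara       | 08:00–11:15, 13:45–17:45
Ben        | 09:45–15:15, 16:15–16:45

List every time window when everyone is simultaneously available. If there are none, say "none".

09:45-11:15, 13:45-15:15, 16:15-16:45

Zara ∩ Ben: 09:45-11:15, 13:45-15:15, 16:15-16:45.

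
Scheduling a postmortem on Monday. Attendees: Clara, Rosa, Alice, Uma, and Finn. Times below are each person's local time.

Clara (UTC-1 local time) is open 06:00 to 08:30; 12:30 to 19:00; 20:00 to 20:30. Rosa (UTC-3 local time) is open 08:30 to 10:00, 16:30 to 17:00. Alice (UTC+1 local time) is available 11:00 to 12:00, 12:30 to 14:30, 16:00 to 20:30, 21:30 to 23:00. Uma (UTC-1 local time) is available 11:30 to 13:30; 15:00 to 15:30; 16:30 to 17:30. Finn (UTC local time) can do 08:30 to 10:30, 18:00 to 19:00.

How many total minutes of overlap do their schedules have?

0

Clara in UTC: 07:00-09:30, 13:30-20:00, 21:00-21:30 (add 1h to convert from UTC-1).
Rosa in UTC: 11:30-13:00, 19:30-20:00 (add 3h to convert from UTC-3).
Alice in UTC: 10:00-11:00, 11:30-13:30, 15:00-19:30, 20:30-22:00 (subtract 1h to convert from UTC+1).
Uma in UTC: 12:30-14:30, 16:00-16:30, 17:30-18:30 (add 1h to convert from UTC-1).
Finn in UTC: 08:30-10:30, 18:00-19:00.
Clara ∩ Rosa: 19:30-20:00.
Clara ∩ Rosa ∩ Alice: ∅.
Clara ∩ Rosa ∩ Alice ∩ Uma: ∅.
Clara ∩ Rosa ∩ Alice ∩ Uma ∩ Finn: ∅.
There is no time when everyone is free.
There is no common window, so the total is 0 minutes.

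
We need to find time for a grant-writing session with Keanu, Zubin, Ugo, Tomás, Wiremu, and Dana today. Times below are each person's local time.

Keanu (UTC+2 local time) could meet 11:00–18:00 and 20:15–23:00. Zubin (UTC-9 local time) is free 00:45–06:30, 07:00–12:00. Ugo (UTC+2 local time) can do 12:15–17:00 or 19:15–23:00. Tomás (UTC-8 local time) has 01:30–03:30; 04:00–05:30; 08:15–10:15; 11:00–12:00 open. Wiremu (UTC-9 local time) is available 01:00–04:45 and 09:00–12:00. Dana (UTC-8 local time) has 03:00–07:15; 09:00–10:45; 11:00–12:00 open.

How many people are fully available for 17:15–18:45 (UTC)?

3

Keanu in UTC: 09:00-16:00, 18:15-21:00 (subtract 2h to convert from UTC+2).
Zubin in UTC: 09:45-15:30, 16:00-21:00 (add 9h to convert from UTC-9).
Ugo in UTC: 10:15-15:00, 17:15-21:00 (subtract 2h to convert from UTC+2).
Tomás in UTC: 09:30-11:30, 12:00-13:30, 16:15-18:15, 19:00-20:00 (add 8h to convert from UTC-8).
Wiremu in UTC: 10:00-13:45, 18:00-21:00 (add 9h to convert from UTC-9).
Dana in UTC: 11:00-15:15, 17:00-18:45, 19:00-20:00 (add 8h to convert from UTC-8).
Zubin, Ugo, and Dana can make the full 17:15-18:45 slot — that's 3.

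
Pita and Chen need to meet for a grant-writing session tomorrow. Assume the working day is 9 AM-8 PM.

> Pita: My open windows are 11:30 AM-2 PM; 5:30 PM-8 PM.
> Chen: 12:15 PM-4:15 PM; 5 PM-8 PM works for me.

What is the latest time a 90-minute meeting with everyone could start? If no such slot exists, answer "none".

18:30

Pita ∩ Chen: 12:15-14:00, 17:30-20:00.
The last common window of at least 90 minutes is 17:30-20:00; a 90-minute meeting can start as late as 18:30 and still end by 20:00.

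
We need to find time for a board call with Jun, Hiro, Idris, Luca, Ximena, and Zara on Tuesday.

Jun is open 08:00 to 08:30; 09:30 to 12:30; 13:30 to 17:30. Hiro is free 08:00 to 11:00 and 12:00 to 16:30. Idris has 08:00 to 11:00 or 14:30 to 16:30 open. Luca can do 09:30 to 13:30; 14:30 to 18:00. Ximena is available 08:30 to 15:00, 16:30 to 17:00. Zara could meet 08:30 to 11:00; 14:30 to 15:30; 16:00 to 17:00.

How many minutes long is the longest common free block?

Jun ∩ Hiro: 08:00-08:30, 09:30-11:00, 12:00-12:30, 13:30-16:30.
Jun ∩ Hiro ∩ Idris: 08:00-08:30, 09:30-11:00, 14:30-16:30.
Jun ∩ Hiro ∩ Idris ∩ Luca: 09:30-11:00, 14:30-16:30.
Jun ∩ Hiro ∩ Idris ∩ Luca ∩ Ximena: 09:30-11:00, 14:30-15:00.
Jun ∩ Hiro ∩ Idris ∩ Luca ∩ Ximena ∩ Zara: 09:30-11:00, 14:30-15:00.
Those are the intersection windows.
The longest is 09:30-11:00 at 90 minutes.

90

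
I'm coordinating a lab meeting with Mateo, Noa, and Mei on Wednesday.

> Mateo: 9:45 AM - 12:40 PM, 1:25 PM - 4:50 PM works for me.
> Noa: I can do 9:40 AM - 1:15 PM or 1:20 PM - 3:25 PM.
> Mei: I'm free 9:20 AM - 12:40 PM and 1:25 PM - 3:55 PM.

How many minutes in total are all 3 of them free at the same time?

Mateo ∩ Noa: 09:45-12:40, 13:25-15:25.
Mateo ∩ Noa ∩ Mei: 09:45-12:40, 13:25-15:25.
Summing the common windows: 175 + 120 = 295 minutes.

295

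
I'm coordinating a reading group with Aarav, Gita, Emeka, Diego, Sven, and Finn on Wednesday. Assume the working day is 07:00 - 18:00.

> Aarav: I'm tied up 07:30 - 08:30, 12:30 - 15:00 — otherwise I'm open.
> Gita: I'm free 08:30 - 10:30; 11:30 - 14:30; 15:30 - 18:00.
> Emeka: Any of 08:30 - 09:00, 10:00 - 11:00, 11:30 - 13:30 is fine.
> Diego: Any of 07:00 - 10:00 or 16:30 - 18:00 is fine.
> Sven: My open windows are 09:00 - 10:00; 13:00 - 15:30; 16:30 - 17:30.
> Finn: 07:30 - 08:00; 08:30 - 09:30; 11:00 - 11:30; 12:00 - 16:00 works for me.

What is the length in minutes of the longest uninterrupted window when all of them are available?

0

Aarav free: 07:00-07:30, 08:30-12:30, 15:00-18:00 (invert busy blocks within the working day).
Gita free: 08:30-10:30, 11:30-14:30, 15:30-18:00.
Emeka free: 08:30-09:00, 10:00-11:00, 11:30-13:30.
Diego free: 07:00-10:00, 16:30-18:00.
Sven free: 09:00-10:00, 13:00-15:30, 16:30-17:30.
Finn free: 07:30-08:00, 08:30-09:30, 11:00-11:30, 12:00-16:00.
Aarav ∩ Gita: 08:30-10:30, 11:30-12:30, 15:30-18:00.
Aarav ∩ Gita ∩ Emeka: 08:30-09:00, 10:00-10:30, 11:30-12:30.
Aarav ∩ Gita ∩ Emeka ∩ Diego: 08:30-09:00.
Aarav ∩ Gita ∩ Emeka ∩ Diego ∩ Sven: ∅.
Aarav ∩ Gita ∩ Emeka ∩ Diego ∩ Sven ∩ Finn: ∅.
There is no time when everyone is free.
No common window exists, so the longest block is 0 minutes.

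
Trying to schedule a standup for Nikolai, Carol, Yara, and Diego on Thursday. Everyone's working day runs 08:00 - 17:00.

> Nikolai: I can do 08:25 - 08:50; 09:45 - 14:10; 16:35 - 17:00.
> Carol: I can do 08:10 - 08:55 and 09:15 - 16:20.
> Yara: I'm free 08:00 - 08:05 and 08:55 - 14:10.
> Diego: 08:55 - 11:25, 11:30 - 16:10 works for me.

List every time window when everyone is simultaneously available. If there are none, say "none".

Nikolai ∩ Carol: 08:25-08:50, 09:45-14:10.
Nikolai ∩ Carol ∩ Yara: 09:45-14:10.
Nikolai ∩ Carol ∩ Yara ∩ Diego: 09:45-11:25, 11:30-14:10.

09:45-11:25, 11:30-14:10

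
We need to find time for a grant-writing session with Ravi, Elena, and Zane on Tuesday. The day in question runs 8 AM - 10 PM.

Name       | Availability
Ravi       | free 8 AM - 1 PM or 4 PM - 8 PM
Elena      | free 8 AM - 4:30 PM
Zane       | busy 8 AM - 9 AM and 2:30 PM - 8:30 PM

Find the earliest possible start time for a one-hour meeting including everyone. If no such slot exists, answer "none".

Ravi free: 08:00-13:00, 16:00-20:00.
Elena free: 08:00-16:30.
Zane free: 09:00-14:30, 20:30-22:00 (invert busy blocks within the working day).
Ravi ∩ Elena: 08:00-13:00, 16:00-16:30.
Ravi ∩ Elena ∩ Zane: 09:00-13:00.
The first common window of at least 60 minutes is 09:00-13:00, so the earliest start is 09:00.

09:00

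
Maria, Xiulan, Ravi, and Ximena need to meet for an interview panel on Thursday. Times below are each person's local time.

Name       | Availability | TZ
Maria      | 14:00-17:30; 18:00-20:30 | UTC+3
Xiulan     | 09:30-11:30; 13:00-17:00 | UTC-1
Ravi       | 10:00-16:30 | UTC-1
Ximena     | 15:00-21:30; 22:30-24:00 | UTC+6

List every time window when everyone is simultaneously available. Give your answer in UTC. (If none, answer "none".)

11:00-12:30, 14:00-14:30, 15:00-15:30, 16:30-17:30

Maria in UTC: 11:00-14:30, 15:00-17:30 (subtract 3h to convert from UTC+3).
Xiulan in UTC: 10:30-12:30, 14:00-18:00 (add 1h to convert from UTC-1).
Ravi in UTC: 11:00-17:30 (add 1h to convert from UTC-1).
Ximena in UTC: 09:00-15:30, 16:30-18:00 (subtract 6h to convert from UTC+6).
Maria ∩ Xiulan: 11:00-12:30, 14:00-14:30, 15:00-17:30.
Maria ∩ Xiulan ∩ Ravi: 11:00-12:30, 14:00-14:30, 15:00-17:30.
Maria ∩ Xiulan ∩ Ravi ∩ Ximena: 11:00-12:30, 14:00-14:30, 15:00-15:30, 16:30-17:30.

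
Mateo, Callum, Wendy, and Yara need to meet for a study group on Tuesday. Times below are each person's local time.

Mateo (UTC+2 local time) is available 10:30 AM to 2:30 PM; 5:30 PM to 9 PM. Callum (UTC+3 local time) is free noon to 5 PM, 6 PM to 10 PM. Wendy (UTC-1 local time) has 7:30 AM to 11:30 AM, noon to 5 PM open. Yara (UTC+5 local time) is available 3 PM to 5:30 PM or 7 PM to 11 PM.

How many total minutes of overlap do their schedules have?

300

Mateo in UTC: 08:30-12:30, 15:30-19:00 (subtract 2h to convert from UTC+2).
Callum in UTC: 09:00-14:00, 15:00-19:00 (subtract 3h to convert from UTC+3).
Wendy in UTC: 08:30-12:30, 13:00-18:00 (add 1h to convert from UTC-1).
Yara in UTC: 10:00-12:30, 14:00-18:00 (subtract 5h to convert from UTC+5).
Mateo ∩ Callum: 09:00-12:30, 15:30-19:00.
Mateo ∩ Callum ∩ Wendy: 09:00-12:30, 15:30-18:00.
Mateo ∩ Callum ∩ Wendy ∩ Yara: 10:00-12:30, 15:30-18:00.
So the common availability across everyone is 10:00-12:30, 15:30-18:00.
Summing the common windows: 150 + 150 = 300 minutes.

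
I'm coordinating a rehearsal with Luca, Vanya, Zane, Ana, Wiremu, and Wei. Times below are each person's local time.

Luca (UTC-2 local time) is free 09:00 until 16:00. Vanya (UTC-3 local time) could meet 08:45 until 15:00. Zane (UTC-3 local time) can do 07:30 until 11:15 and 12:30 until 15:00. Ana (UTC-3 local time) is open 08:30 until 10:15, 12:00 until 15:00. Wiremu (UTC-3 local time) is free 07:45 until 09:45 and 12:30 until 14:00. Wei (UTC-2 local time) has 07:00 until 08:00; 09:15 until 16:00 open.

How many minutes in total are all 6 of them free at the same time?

Luca in UTC: 11:00-18:00 (add 2h to convert from UTC-2).
Vanya in UTC: 11:45-18:00 (add 3h to convert from UTC-3).
Zane in UTC: 10:30-14:15, 15:30-18:00 (add 3h to convert from UTC-3).
Ana in UTC: 11:30-13:15, 15:00-18:00 (add 3h to convert from UTC-3).
Wiremu in UTC: 10:45-12:45, 15:30-17:00 (add 3h to convert from UTC-3).
Wei in UTC: 09:00-10:00, 11:15-18:00 (add 2h to convert from UTC-2).
Luca ∩ Vanya: 11:45-18:00.
Luca ∩ Vanya ∩ Zane: 11:45-14:15, 15:30-18:00.
Luca ∩ Vanya ∩ Zane ∩ Ana: 11:45-13:15, 15:30-18:00.
Luca ∩ Vanya ∩ Zane ∩ Ana ∩ Wiremu: 11:45-12:45, 15:30-17:00.
Luca ∩ Vanya ∩ Zane ∩ Ana ∩ Wiremu ∩ Wei: 11:45-12:45, 15:30-17:00.
Those are the intersection windows.
Summing the common windows: 60 + 90 = 150 minutes.

150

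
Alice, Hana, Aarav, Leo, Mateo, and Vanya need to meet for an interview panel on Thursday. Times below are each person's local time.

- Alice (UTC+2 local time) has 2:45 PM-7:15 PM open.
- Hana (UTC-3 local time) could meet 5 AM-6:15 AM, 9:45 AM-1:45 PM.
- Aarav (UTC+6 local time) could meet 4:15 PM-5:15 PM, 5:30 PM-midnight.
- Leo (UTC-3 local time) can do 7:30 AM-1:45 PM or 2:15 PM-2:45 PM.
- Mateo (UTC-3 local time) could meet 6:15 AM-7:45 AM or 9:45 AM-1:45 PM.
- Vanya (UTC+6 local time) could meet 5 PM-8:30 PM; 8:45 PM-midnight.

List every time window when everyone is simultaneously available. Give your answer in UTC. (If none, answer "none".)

Alice in UTC: 12:45-17:15 (subtract 2h to convert from UTC+2).
Hana in UTC: 08:00-09:15, 12:45-16:45 (add 3h to convert from UTC-3).
Aarav in UTC: 10:15-11:15, 11:30-18:00 (subtract 6h to convert from UTC+6).
Leo in UTC: 10:30-16:45, 17:15-17:45 (add 3h to convert from UTC-3).
Mateo in UTC: 09:15-10:45, 12:45-16:45 (add 3h to convert from UTC-3).
Vanya in UTC: 11:00-14:30, 14:45-18:00 (subtract 6h to convert from UTC+6).
Alice ∩ Hana: 12:45-16:45.
Alice ∩ Hana ∩ Aarav: 12:45-16:45.
Alice ∩ Hana ∩ Aarav ∩ Leo: 12:45-16:45.
Alice ∩ Hana ∩ Aarav ∩ Leo ∩ Mateo: 12:45-16:45.
Alice ∩ Hana ∩ Aarav ∩ Leo ∩ Mateo ∩ Vanya: 12:45-14:30, 14:45-16:45.

12:45-14:30, 14:45-16:45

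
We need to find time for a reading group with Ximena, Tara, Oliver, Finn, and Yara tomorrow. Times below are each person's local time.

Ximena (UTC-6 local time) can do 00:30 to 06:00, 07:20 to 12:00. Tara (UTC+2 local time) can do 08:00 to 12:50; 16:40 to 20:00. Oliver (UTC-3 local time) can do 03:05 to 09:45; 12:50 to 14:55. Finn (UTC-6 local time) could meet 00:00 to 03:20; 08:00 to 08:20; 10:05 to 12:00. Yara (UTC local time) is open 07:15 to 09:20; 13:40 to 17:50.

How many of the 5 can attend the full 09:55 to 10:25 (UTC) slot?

Ximena in UTC: 06:30-12:00, 13:20-18:00 (add 6h to convert from UTC-6).
Tara in UTC: 06:00-10:50, 14:40-18:00 (subtract 2h to convert from UTC+2).
Oliver in UTC: 06:05-12:45, 15:50-17:55 (add 3h to convert from UTC-3).
Finn in UTC: 06:00-09:20, 14:00-14:20, 16:05-18:00 (add 6h to convert from UTC-6).
Yara in UTC: 07:15-09:20, 13:40-17:50.
Ximena, Tara, and Oliver can make the full 09:55-10:25 slot — that's 3.

3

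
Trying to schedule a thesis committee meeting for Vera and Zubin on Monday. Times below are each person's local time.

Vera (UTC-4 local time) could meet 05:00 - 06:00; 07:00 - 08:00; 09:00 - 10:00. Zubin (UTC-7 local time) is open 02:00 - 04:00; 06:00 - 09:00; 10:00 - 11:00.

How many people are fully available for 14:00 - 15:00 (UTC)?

Vera in UTC: 09:00-10:00, 11:00-12:00, 13:00-14:00 (add 4h to convert from UTC-4).
Zubin in UTC: 09:00-11:00, 13:00-16:00, 17:00-18:00 (add 7h to convert from UTC-7).
Zubin can make the full 14:00-15:00 slot — that's 1.

1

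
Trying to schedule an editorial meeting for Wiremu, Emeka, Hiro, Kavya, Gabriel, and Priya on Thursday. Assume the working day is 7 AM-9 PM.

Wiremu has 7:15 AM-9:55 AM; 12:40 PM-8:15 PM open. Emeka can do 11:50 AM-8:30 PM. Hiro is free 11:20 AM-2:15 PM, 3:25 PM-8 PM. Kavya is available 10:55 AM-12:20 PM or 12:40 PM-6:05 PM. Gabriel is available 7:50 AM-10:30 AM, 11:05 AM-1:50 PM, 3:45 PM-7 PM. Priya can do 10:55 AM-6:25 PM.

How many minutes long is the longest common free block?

140

Wiremu ∩ Emeka: 12:40-20:15.
Wiremu ∩ Emeka ∩ Hiro: 12:40-14:15, 15:25-20:00.
Wiremu ∩ Emeka ∩ Hiro ∩ Kavya: 12:40-14:15, 15:25-18:05.
Wiremu ∩ Emeka ∩ Hiro ∩ Kavya ∩ Gabriel: 12:40-13:50, 15:45-18:05.
Wiremu ∩ Emeka ∩ Hiro ∩ Kavya ∩ Gabriel ∩ Priya: 12:40-13:50, 15:45-18:05.
Those are the intersection windows.
The longest is 15:45-18:05 at 140 minutes.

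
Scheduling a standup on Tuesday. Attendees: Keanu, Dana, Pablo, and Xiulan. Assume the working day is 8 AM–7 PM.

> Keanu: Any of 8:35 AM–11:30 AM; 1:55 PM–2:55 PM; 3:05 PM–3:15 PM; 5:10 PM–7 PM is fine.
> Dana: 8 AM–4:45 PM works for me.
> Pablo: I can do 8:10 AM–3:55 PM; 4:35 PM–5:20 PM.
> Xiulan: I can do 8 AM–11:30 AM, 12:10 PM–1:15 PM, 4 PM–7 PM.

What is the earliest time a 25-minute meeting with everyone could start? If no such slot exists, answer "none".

Keanu ∩ Dana: 08:35-11:30, 13:55-14:55, 15:05-15:15.
Keanu ∩ Dana ∩ Pablo: 08:35-11:30, 13:55-14:55, 15:05-15:15.
Keanu ∩ Dana ∩ Pablo ∩ Xiulan: 08:35-11:30.
Those are the intersection windows.
The first common window of at least 25 minutes is 08:35-11:30, so the earliest start is 08:35.

08:35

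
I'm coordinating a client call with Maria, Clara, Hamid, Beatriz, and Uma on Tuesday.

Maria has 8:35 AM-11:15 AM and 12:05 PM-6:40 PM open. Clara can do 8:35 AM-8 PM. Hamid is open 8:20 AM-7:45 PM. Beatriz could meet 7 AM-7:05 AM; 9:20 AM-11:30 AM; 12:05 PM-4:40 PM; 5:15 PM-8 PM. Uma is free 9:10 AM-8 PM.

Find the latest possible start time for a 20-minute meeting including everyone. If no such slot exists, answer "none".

18:20

Maria ∩ Clara: 08:35-11:15, 12:05-18:40.
Maria ∩ Clara ∩ Hamid: 08:35-11:15, 12:05-18:40.
Maria ∩ Clara ∩ Hamid ∩ Beatriz: 09:20-11:15, 12:05-16:40, 17:15-18:40.
Maria ∩ Clara ∩ Hamid ∩ Beatriz ∩ Uma: 09:20-11:15, 12:05-16:40, 17:15-18:40.
So the common availability across everyone is 09:20-11:15, 12:05-16:40, 17:15-18:40.
The last common window of at least 20 minutes is 17:15-18:40; a 20-minute meeting can start as late as 18:20 and still end by 18:40.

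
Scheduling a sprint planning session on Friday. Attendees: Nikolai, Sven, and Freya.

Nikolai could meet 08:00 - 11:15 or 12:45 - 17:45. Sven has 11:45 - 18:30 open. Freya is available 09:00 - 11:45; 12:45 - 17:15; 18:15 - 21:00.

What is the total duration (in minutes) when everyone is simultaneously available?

270

Nikolai ∩ Sven: 12:45-17:45.
Nikolai ∩ Sven ∩ Freya: 12:45-17:15.
Those are the intersection windows.
That's a single block of 270 minutes.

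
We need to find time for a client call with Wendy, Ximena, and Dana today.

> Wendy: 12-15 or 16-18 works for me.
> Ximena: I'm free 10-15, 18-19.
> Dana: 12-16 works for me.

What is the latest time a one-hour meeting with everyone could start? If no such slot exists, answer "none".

Wendy ∩ Ximena: 12:00-15:00.
Wendy ∩ Ximena ∩ Dana: 12:00-15:00.
Those are the intersection windows.
The last common window of at least 60 minutes is 12:00-15:00; a 60-minute meeting can start as late as 14:00 and still end by 15:00.

14:00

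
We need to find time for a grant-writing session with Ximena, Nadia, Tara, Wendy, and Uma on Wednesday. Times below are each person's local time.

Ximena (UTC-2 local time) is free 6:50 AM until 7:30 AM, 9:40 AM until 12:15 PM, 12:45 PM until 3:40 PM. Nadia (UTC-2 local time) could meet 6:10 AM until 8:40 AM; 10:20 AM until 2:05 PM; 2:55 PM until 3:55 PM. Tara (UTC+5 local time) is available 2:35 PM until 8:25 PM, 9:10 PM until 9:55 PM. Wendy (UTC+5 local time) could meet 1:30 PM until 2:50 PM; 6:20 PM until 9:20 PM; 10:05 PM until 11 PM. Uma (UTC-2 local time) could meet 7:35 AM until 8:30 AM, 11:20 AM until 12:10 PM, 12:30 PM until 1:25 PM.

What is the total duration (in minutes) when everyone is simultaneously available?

90

Ximena in UTC: 08:50-09:30, 11:40-14:15, 14:45-17:40 (add 2h to convert from UTC-2).
Nadia in UTC: 08:10-10:40, 12:20-16:05, 16:55-17:55 (add 2h to convert from UTC-2).
Tara in UTC: 09:35-15:25, 16:10-16:55 (subtract 5h to convert from UTC+5).
Wendy in UTC: 08:30-09:50, 13:20-16:20, 17:05-18:00 (subtract 5h to convert from UTC+5).
Uma in UTC: 09:35-10:30, 13:20-14:10, 14:30-15:25 (add 2h to convert from UTC-2).
Ximena ∩ Nadia: 08:50-09:30, 12:20-14:15, 14:45-16:05, 16:55-17:40.
Ximena ∩ Nadia ∩ Tara: 12:20-14:15, 14:45-15:25.
Ximena ∩ Nadia ∩ Tara ∩ Wendy: 13:20-14:15, 14:45-15:25.
Ximena ∩ Nadia ∩ Tara ∩ Wendy ∩ Uma: 13:20-14:10, 14:45-15:25.
So the common availability across everyone is 13:20-14:10, 14:45-15:25.
Summing the common windows: 50 + 40 = 90 minutes.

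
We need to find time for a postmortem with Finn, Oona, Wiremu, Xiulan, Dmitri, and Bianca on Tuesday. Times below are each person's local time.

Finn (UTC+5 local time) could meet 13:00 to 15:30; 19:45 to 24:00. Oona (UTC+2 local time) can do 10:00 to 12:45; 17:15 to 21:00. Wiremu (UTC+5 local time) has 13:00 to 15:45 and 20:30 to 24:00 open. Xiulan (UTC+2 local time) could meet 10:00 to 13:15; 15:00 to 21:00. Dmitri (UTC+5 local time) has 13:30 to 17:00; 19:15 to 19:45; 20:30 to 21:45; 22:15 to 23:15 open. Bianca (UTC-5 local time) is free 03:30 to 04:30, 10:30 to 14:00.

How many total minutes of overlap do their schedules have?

195

Finn in UTC: 08:00-10:30, 14:45-19:00 (subtract 5h to convert from UTC+5).
Oona in UTC: 08:00-10:45, 15:15-19:00 (subtract 2h to convert from UTC+2).
Wiremu in UTC: 08:00-10:45, 15:30-19:00 (subtract 5h to convert from UTC+5).
Xiulan in UTC: 08:00-11:15, 13:00-19:00 (subtract 2h to convert from UTC+2).
Dmitri in UTC: 08:30-12:00, 14:15-14:45, 15:30-16:45, 17:15-18:15 (subtract 5h to convert from UTC+5).
Bianca in UTC: 08:30-09:30, 15:30-19:00 (add 5h to convert from UTC-5).
Finn ∩ Oona: 08:00-10:30, 15:15-19:00.
Finn ∩ Oona ∩ Wiremu: 08:00-10:30, 15:30-19:00.
Finn ∩ Oona ∩ Wiremu ∩ Xiulan: 08:00-10:30, 15:30-19:00.
Finn ∩ Oona ∩ Wiremu ∩ Xiulan ∩ Dmitri: 08:30-10:30, 15:30-16:45, 17:15-18:15.
Finn ∩ Oona ∩ Wiremu ∩ Xiulan ∩ Dmitri ∩ Bianca: 08:30-09:30, 15:30-16:45, 17:15-18:15.
Summing the common windows: 60 + 75 + 60 = 195 minutes.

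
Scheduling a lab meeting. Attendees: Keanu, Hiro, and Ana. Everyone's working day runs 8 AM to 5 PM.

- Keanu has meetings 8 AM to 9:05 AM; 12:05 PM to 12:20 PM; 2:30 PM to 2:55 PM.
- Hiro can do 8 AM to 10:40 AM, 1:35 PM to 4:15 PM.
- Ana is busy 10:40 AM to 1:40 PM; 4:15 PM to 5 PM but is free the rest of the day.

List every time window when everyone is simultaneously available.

Keanu free: 09:05-12:05, 12:20-14:30, 14:55-17:00 (invert busy blocks within the working day).
Hiro free: 08:00-10:40, 13:35-16:15.
Ana free: 08:00-10:40, 13:40-16:15 (invert busy blocks within the working day).
Keanu ∩ Hiro: 09:05-10:40, 13:35-14:30, 14:55-16:15.
Keanu ∩ Hiro ∩ Ana: 09:05-10:40, 13:40-14:30, 14:55-16:15.
Those are the intersection windows.

09:05-10:40, 13:40-14:30, 14:55-16:15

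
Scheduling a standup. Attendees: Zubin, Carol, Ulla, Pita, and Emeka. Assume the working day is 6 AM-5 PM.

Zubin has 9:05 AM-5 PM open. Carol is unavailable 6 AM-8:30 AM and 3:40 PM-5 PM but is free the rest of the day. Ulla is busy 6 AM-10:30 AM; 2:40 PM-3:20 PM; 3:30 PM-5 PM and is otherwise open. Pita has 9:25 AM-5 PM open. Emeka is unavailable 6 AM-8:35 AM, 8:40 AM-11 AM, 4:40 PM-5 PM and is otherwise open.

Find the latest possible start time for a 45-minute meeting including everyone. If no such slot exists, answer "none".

13:55

Zubin free: 09:05-17:00.
Carol free: 08:30-15:40 (invert busy blocks within the working day).
Ulla free: 10:30-14:40, 15:20-15:30 (invert busy blocks within the working day).
Pita free: 09:25-17:00.
Emeka free: 08:35-08:40, 11:00-16:40 (invert busy blocks within the working day).
Zubin ∩ Carol: 09:05-15:40.
Zubin ∩ Carol ∩ Ulla: 10:30-14:40, 15:20-15:30.
Zubin ∩ Carol ∩ Ulla ∩ Pita: 10:30-14:40, 15:20-15:30.
Zubin ∩ Carol ∩ Ulla ∩ Pita ∩ Emeka: 11:00-14:40, 15:20-15:30.
Those are the intersection windows.
The last common window of at least 45 minutes is 11:00-14:40; a 45-minute meeting can start as late as 13:55 and still end by 14:40.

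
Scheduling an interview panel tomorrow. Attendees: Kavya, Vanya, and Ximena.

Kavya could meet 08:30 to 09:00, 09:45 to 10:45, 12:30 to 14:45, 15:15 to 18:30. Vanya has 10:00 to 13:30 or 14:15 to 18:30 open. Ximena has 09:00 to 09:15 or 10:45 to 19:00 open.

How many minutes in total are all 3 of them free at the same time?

285

Kavya ∩ Vanya: 10:00-10:45, 12:30-13:30, 14:15-14:45, 15:15-18:30.
Kavya ∩ Vanya ∩ Ximena: 12:30-13:30, 14:15-14:45, 15:15-18:30.
Those are the intersection windows.
Summing the common windows: 60 + 30 + 195 = 285 minutes.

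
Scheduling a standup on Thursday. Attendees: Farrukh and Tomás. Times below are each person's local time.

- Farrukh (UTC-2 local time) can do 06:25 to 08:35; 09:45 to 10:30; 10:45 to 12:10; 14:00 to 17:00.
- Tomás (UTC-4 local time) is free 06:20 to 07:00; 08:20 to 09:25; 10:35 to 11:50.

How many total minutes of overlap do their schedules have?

65

Farrukh in UTC: 08:25-10:35, 11:45-12:30, 12:45-14:10, 16:00-19:00 (add 2h to convert from UTC-2).
Tomás in UTC: 10:20-11:00, 12:20-13:25, 14:35-15:50 (add 4h to convert from UTC-4).
Farrukh ∩ Tomás: 10:20-10:35, 12:20-12:30, 12:45-13:25.
So the common availability across everyone is 10:20-10:35, 12:20-12:30, 12:45-13:25.
Summing the common windows: 15 + 10 + 40 = 65 minutes.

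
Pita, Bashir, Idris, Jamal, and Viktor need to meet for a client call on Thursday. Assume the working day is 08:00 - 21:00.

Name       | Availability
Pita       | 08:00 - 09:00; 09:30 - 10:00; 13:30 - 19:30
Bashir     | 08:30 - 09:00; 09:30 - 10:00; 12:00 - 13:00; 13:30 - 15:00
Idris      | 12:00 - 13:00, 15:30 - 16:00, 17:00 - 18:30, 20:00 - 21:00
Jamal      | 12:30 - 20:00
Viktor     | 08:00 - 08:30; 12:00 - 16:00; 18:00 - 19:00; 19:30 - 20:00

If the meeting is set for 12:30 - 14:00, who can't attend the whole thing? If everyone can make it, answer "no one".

Pita: not fully free for 12:30-14:00. Bashir: not fully free for 12:30-14:00. Idris: not fully free for 12:30-14:00. Jamal: free for 12:30-14:00. Viktor: free for 12:30-14:00.

Bashir, Idris, Pita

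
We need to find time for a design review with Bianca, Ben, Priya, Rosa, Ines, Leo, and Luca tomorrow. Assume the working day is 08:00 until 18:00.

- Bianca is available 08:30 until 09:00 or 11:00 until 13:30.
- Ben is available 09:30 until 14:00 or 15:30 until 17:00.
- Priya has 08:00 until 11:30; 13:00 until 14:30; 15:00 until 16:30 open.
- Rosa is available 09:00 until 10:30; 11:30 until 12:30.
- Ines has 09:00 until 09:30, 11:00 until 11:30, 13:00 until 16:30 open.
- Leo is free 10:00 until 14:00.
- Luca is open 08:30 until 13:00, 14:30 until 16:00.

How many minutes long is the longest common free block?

Bianca ∩ Ben: 11:00-13:30.
Bianca ∩ Ben ∩ Priya: 11:00-11:30, 13:00-13:30.
Bianca ∩ Ben ∩ Priya ∩ Rosa: ∅.
Bianca ∩ Ben ∩ Priya ∩ Rosa ∩ Ines: ∅.
Bianca ∩ Ben ∩ Priya ∩ Rosa ∩ Ines ∩ Leo: ∅.
Bianca ∩ Ben ∩ Priya ∩ Rosa ∩ Ines ∩ Leo ∩ Luca: ∅.
There is no time when everyone is free.
No common window exists, so the longest block is 0 minutes.

0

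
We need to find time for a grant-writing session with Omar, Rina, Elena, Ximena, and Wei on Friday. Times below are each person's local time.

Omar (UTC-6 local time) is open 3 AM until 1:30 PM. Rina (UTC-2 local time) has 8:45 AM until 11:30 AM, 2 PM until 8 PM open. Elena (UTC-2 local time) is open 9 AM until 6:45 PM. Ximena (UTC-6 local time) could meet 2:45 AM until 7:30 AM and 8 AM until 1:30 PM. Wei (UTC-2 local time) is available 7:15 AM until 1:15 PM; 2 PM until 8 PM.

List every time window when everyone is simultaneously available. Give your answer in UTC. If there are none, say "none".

Omar in UTC: 09:00-19:30 (add 6h to convert from UTC-6).
Rina in UTC: 10:45-13:30, 16:00-22:00 (add 2h to convert from UTC-2).
Elena in UTC: 11:00-20:45 (add 2h to convert from UTC-2).
Ximena in UTC: 08:45-13:30, 14:00-19:30 (add 6h to convert from UTC-6).
Wei in UTC: 09:15-15:15, 16:00-22:00 (add 2h to convert from UTC-2).
Omar ∩ Rina: 10:45-13:30, 16:00-19:30.
Omar ∩ Rina ∩ Elena: 11:00-13:30, 16:00-19:30.
Omar ∩ Rina ∩ Elena ∩ Ximena: 11:00-13:30, 16:00-19:30.
Omar ∩ Rina ∩ Elena ∩ Ximena ∩ Wei: 11:00-13:30, 16:00-19:30.
Those are the intersection windows.

11:00-13:30, 16:00-19:30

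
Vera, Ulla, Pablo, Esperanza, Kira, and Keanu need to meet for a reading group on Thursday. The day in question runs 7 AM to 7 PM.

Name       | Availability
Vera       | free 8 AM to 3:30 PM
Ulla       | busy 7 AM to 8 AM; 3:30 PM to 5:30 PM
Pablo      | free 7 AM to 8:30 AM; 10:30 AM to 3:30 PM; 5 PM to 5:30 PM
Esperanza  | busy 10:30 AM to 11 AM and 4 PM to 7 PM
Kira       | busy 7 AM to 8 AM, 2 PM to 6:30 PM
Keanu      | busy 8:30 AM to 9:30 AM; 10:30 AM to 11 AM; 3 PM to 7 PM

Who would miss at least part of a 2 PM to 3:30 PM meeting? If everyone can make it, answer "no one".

Vera free: 08:00-15:30.
Ulla free: 08:00-15:30, 17:30-19:00 (invert busy blocks within the working day).
Pablo free: 07:00-08:30, 10:30-15:30, 17:00-17:30.
Esperanza free: 07:00-10:30, 11:00-16:00 (invert busy blocks within the working day).
Kira free: 08:00-14:00, 18:30-19:00 (invert busy blocks within the working day).
Keanu free: 07:00-08:30, 09:30-10:30, 11:00-15:00 (invert busy blocks within the working day).
Vera: free for 14:00-15:30. Ulla: free for 14:00-15:30. Pablo: free for 14:00-15:30. Esperanza: free for 14:00-15:30. Kira: not fully free for 14:00-15:30. Keanu: not fully free for 14:00-15:30.

Keanu, Kira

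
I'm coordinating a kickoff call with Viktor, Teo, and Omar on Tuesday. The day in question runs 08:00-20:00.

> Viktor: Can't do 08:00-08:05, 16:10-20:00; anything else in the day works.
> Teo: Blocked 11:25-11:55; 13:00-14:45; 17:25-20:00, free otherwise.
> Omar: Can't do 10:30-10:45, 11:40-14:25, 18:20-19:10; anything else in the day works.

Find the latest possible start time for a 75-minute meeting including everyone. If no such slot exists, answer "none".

Viktor free: 08:05-16:10 (invert busy blocks within the working day).
Teo free: 08:00-11:25, 11:55-13:00, 14:45-17:25 (invert busy blocks within the working day).
Omar free: 08:00-10:30, 10:45-11:40, 14:25-18:20, 19:10-20:00 (invert busy blocks within the working day).
Viktor ∩ Teo: 08:05-11:25, 11:55-13:00, 14:45-16:10.
Viktor ∩ Teo ∩ Omar: 08:05-10:30, 10:45-11:25, 14:45-16:10.
Those are the intersection windows.
The last common window of at least 75 minutes is 14:45-16:10; a 75-minute meeting can start as late as 14:55 and still end by 16:10.

14:55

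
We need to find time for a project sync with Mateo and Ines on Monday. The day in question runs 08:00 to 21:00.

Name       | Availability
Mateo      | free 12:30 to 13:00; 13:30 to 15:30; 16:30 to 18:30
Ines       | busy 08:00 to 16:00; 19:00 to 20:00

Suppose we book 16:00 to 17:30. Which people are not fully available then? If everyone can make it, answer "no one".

Mateo

Mateo free: 12:30-13:00, 13:30-15:30, 16:30-18:30.
Ines free: 16:00-19:00, 20:00-21:00 (invert busy blocks within the working day).
Mateo: not fully free for 16:00-17:30. Ines: free for 16:00-17:30.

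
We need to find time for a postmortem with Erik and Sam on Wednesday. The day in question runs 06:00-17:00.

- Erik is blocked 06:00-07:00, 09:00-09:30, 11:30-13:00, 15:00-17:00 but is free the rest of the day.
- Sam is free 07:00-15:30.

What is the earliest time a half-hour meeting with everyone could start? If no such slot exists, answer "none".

07:00

Erik free: 07:00-09:00, 09:30-11:30, 13:00-15:00 (invert busy blocks within the working day).
Sam free: 07:00-15:30.
Erik ∩ Sam: 07:00-09:00, 09:30-11:30, 13:00-15:00.
The first common window of at least 30 minutes is 07:00-09:00, so the earliest start is 07:00.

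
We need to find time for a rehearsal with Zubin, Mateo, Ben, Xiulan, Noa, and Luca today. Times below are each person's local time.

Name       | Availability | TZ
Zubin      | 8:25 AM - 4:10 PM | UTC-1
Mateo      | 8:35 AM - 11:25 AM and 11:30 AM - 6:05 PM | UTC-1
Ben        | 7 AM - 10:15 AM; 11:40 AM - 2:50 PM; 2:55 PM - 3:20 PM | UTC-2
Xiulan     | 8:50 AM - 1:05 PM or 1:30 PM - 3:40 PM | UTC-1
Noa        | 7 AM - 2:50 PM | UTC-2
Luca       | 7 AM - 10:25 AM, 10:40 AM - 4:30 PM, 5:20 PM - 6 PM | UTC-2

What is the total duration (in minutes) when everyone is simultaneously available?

Zubin in UTC: 09:25-17:10 (add 1h to convert from UTC-1).
Mateo in UTC: 09:35-12:25, 12:30-19:05 (add 1h to convert from UTC-1).
Ben in UTC: 09:00-12:15, 13:40-16:50, 16:55-17:20 (add 2h to convert from UTC-2).
Xiulan in UTC: 09:50-14:05, 14:30-16:40 (add 1h to convert from UTC-1).
Noa in UTC: 09:00-16:50 (add 2h to convert from UTC-2).
Luca in UTC: 09:00-12:25, 12:40-18:30, 19:20-20:00 (add 2h to convert from UTC-2).
Zubin ∩ Mateo: 09:35-12:25, 12:30-17:10.
Zubin ∩ Mateo ∩ Ben: 09:35-12:15, 13:40-16:50, 16:55-17:10.
Zubin ∩ Mateo ∩ Ben ∩ Xiulan: 09:50-12:15, 13:40-14:05, 14:30-16:40.
Zubin ∩ Mateo ∩ Ben ∩ Xiulan ∩ Noa: 09:50-12:15, 13:40-14:05, 14:30-16:40.
Zubin ∩ Mateo ∩ Ben ∩ Xiulan ∩ Noa ∩ Luca: 09:50-12:15, 13:40-14:05, 14:30-16:40.
Those are the intersection windows.
Summing the common windows: 145 + 25 + 130 = 300 minutes.

300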